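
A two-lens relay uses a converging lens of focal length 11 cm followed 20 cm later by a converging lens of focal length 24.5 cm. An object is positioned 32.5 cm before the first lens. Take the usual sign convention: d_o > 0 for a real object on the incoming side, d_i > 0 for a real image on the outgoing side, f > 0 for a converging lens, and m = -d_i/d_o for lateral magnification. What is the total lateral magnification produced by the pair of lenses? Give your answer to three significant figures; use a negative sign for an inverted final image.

Lens 1: 1/d_i1 = 1/f_1 - 1/d_o1 = 1/11 - 1/32.5 = 0.06014 cm^-1, so d_i1 = 16.628 cm.
m_1 = -(16.628)/32.5 = -0.5116.
The intermediate image is 16.628 cm to the right of lens 1, so d_o2 = L - d_i1 = 20 - 16.628 = 3.372 cm.
Lens 2: 1/d_i2 = 1/f_2 - 1/d_o2 = 1/24.5 - 1/(3.372) = -0.25574 cm^-1, so d_i2 = -3.910 cm.
m_2 = -(-3.910)/(3.372) = 1.1596.
Total m = m_1 x m_2 = (-0.5116)(1.1596) = -0.5933.

-0.593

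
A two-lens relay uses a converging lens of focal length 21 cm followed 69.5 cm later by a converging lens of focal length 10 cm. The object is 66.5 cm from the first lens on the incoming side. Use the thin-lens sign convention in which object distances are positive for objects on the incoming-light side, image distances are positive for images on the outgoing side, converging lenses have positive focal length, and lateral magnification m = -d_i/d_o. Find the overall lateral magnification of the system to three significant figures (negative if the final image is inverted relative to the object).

Lens 1: 1/d_i1 = 1/f_1 - 1/d_o1 = 1/21 - 1/66.5 = 0.03258 cm^-1, so d_i1 = 30.692 cm.
m_1 = -(30.692)/66.5 = -0.4615.
The intermediate image is 30.692 cm to the right of lens 1, so d_o2 = L - d_i1 = 69.5 - 30.692 = 38.808 cm.
Lens 2: 1/d_i2 = 1/f_2 - 1/d_o2 = 1/10 - 1/(38.808) = 0.07423 cm^-1, so d_i2 = 13.471 cm.
m_2 = -(13.471)/(38.808) = -0.3471.
The system's lateral magnification is m_1 m_2 = (-0.4615)(-0.3471) = 0.1602.

0.160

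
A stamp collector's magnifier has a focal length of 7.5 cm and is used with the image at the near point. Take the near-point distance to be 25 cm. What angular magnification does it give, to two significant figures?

M = 1 + D/f = 1 + 25/7.5 = 4.333.

4.3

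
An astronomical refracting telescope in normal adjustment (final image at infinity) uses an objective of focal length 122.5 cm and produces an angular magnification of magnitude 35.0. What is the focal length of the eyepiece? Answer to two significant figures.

3.5 cm

|M| = f_obj/f_eye, so f_eye = f_obj/|M| = 122.5/35.0 = 3.500 cm.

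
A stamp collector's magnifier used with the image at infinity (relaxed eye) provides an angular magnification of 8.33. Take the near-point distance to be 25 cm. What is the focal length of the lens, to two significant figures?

3.0 cm

For the image at infinity, M = D/f.
f = D/M = 25/8.33 = 3.001 cm.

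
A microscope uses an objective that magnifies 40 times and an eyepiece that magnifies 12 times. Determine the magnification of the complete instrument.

480

The overall magnification of a compound microscope is the product of the objective and eyepiece magnifications:
M = M_obj x M_eye = 40 x 12 = 480.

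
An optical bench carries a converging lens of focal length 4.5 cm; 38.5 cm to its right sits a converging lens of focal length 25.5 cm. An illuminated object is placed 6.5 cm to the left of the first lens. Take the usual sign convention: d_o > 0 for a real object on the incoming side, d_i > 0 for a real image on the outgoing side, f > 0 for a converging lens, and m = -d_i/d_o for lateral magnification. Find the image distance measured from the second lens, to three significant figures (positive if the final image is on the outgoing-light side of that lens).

-375 cm

Applying the thin-lens equation to the first lens, 1/4.5 = 1/6.5 + 1/d_i1, which gives d_i1 = 14.625 cm.
The intermediate image is 14.625 cm to the right of lens 1, so d_o2 = L - d_i1 = 38.5 - 14.625 = 23.875 cm.
Applying the thin-lens equation again with f_2 = 25.5 cm and d_o2 = 23.875 cm gives d_i2 = -374.654 cm.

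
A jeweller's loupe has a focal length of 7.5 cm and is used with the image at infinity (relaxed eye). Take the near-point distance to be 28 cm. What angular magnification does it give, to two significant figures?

3.7

M = D/f = 28/7.5 = 3.733.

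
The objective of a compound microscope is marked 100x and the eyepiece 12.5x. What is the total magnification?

The overall magnification of a compound microscope is the product of the objective and eyepiece magnifications:
M = M_obj x M_eye = 100 x 12.5 = 1250.

1250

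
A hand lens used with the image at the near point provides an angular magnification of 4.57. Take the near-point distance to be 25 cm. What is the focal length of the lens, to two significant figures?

7.0 cm

For the image at the near point, M = 1 + D/f.
f = D/(M - 1) = 25/(4.57 - 1) = 7.003 cm.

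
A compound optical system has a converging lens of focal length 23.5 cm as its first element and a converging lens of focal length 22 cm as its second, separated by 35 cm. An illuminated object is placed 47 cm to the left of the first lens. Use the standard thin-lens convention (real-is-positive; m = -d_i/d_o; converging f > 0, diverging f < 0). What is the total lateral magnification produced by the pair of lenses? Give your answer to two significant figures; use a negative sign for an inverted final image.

-0.65

First lens: d_i1 = 1/(1/23.5 - 1/47) = 47.000 cm.
m_1 = -(47.000)/47 = -1.0000.
This image would form 47.000 cm past lens 1, i.e. 12.000 cm beyond lens 2, so it is a virtual object for lens 2: d_o2 = 35 - 47.000 = -12.000 cm.
Second lens: d_i2 = 1/(1/22 - 1/(-12.000)) = 7.765 cm.
m_2 = -(7.765)/(-12.000) = 0.6471.
The system's lateral magnification is m_1 m_2 = (-1.0000)(0.6471) = -0.6471.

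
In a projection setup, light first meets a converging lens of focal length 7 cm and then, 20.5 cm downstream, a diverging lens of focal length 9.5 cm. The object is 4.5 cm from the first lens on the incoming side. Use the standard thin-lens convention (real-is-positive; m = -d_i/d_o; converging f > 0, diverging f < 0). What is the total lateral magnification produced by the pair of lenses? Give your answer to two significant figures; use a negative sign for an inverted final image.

0.62

Lens 1: 1/d_i1 = 1/f_1 - 1/d_o1 = 1/7 - 1/4.5 = -0.07937 cm^-1, so d_i1 = -12.600 cm.
m_1 = -(-12.600)/4.5 = 2.8000.
The intermediate image is virtual, 12.600 cm to the left of lens 1, so d_o2 = L - d_i1 = 20.5 - (-12.600) = 33.100 cm.
Lens 2: 1/d_i2 = 1/f_2 - 1/d_o2 = 1/(-9.5) - 1/(33.100) = -0.13547 cm^-1, so d_i2 = -7.381 cm.
m_2 = -(-7.381)/(33.100) = 0.2230.
The system's lateral magnification is m_1 m_2 = (2.8000)(0.2230) = 0.6244.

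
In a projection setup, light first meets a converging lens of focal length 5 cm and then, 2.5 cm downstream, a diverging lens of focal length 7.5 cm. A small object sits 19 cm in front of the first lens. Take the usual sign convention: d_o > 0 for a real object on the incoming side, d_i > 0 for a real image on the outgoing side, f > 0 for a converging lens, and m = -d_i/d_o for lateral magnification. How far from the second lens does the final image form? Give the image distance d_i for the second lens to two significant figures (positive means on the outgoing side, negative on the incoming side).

10 cm

First lens: d_i1 = 1/(1/5 - 1/19) = 6.786 cm.
This image would form 6.786 cm past lens 1, i.e. 4.286 cm beyond lens 2, so it is a virtual object for lens 2: d_o2 = 2.5 - 6.786 = -4.286 cm.
Second lens: d_i2 = 1/(1/(-7.5) - 1/(-4.286)) = 10.000 cm.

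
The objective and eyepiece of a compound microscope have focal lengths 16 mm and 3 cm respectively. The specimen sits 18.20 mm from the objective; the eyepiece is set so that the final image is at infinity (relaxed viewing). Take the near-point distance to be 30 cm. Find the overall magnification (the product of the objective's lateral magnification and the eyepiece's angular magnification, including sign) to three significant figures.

-72.7

Convert to cm: f_obj = 16 mm = 1.6 cm; d_o = 18.20 mm = 1.82 cm.
Objective: 1/d_i = 1/f_obj - 1/d_o = 1/1.6 - 1/1.82 = 0.07555 cm^-1, so d_i = 13.236 cm.
m_obj = -d_i/d_o = -13.236/1.82 = -7.273.
Eyepiece angular magnification (image at infinity): M_eye = D/f_e = 30/3 = 10.000.
Overall M = m_obj x M_eye = (-7.273)(10.000) = -72.73.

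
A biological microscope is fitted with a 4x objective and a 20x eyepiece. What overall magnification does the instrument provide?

The overall magnification of a compound microscope is the product of the objective and eyepiece magnifications:
M = M_obj x M_eye = 4 x 20 = 80.

80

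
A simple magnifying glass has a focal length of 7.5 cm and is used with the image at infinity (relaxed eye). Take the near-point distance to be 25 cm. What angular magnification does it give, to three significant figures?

3.33

M = D/f = 25/7.5 = 3.333.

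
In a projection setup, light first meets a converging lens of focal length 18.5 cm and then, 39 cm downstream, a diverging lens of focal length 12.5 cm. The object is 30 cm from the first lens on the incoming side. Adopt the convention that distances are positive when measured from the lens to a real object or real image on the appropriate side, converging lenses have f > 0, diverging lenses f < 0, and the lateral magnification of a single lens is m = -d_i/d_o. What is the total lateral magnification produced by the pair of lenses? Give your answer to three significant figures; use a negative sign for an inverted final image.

First lens: d_i1 = 1/(1/18.5 - 1/30) = 48.261 cm.
m_1 = -(48.261)/30 = -1.6087.
Since 48.261 cm > 39 cm, the first image lies past the second lens and serves as a virtual object: d_o2 = L - d_i1 = -9.261 cm.
Second lens: d_i2 = 1/(1/(-12.5) - 1/(-9.261)) = 35.738 cm.
m_2 = -(35.738)/(-9.261) = 3.8591.
Overall magnification: m = m_1 m_2 = -6.2081.

-6.21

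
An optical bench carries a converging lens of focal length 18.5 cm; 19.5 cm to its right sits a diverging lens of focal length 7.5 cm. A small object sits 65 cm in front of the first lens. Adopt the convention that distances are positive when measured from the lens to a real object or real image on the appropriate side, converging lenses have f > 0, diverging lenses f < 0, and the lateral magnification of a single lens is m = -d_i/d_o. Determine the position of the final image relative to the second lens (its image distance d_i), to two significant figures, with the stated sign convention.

42 cm

Lens 1: 1/d_i1 = 1/f_1 - 1/d_o1 = 1/18.5 - 1/65 = 0.03867 cm^-1, so d_i1 = 25.860 cm.
Since 25.860 cm > 19.5 cm, the first image lies past the second lens and serves as a virtual object: d_o2 = L - d_i1 = -6.360 cm.
Lens 2: 1/d_i2 = 1/f_2 - 1/d_o2 = 1/(-7.5) - 1/(-6.360) = 0.02389 cm^-1, so d_i2 = 41.851 cm.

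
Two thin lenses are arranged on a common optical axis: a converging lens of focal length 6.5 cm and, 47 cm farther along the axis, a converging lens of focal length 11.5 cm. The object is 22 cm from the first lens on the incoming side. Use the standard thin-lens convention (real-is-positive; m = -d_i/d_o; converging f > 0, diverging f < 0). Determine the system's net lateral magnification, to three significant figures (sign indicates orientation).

First lens: d_i1 = 1/(1/6.5 - 1/22) = 9.226 cm.
m_1 = -(9.226)/22 = -0.4194.
Object distance for lens 2: d_o2 = 47 - 9.226 = 37.774 cm.
Second lens: d_i2 = 1/(1/11.5 - 1/(37.774)) = 16.533 cm.
m_2 = -(16.533)/(37.774) = -0.4377.
Overall magnification: m = m_1 m_2 = 0.1835.

0.184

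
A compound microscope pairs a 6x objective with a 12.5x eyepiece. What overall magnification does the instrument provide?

75

The overall magnification of a compound microscope is the product of the objective and eyepiece magnifications:
M = M_obj x M_eye = 6 x 12.5 = 75.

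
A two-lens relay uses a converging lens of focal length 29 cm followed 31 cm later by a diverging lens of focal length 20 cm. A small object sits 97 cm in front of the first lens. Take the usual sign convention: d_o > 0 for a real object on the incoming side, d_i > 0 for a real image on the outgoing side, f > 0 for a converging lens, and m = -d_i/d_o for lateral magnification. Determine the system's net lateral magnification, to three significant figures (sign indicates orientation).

-0.885

Applying the thin-lens equation to the first lens, 1/29 = 1/97 + 1/d_i1, which gives d_i1 = 41.368 cm.
Its lateral magnification is m_1 = -d_i1/d_o1 = -(41.368)/97 = -0.4265.
Since 41.368 cm > 31 cm, the first image lies past the second lens and serves as a virtual object: d_o2 = L - d_i1 = -10.368 cm.
Applying the thin-lens equation again with f_2 = -20 cm and d_o2 = -10.368 cm gives d_i2 = 21.527 cm.
m_2 = -(21.527)/(-10.368) = 2.0763.
The system's lateral magnification is m_1 m_2 = (-0.4265)(2.0763) = -0.8855.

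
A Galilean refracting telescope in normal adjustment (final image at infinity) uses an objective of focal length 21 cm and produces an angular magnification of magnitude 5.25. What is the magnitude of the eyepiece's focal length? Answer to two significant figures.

|M| = f_obj/|f_eye|, so |f_eye| = f_obj/|M| = 21/5.25 = 4.000 cm.
(The eyepiece is diverging, so its signed focal length is -4.000 cm.)

4.0 cm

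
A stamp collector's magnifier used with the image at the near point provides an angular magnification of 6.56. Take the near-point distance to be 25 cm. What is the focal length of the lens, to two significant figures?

4.5 cm

For the image at the near point, M = 1 + D/f.
f = D/(M - 1) = 25/(6.56 - 1) = 4.496 cm.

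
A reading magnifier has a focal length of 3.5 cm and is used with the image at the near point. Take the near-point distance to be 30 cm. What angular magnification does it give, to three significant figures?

9.57

M = 1 + D/f = 1 + 30/3.5 = 9.571.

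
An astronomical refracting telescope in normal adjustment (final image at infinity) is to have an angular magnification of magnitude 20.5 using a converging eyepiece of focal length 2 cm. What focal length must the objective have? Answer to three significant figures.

41.0 cm

|M| = f_obj/|f_eye|, so f_obj = |M| x |f_eye| = 20.5 x 2 = 41.000 cm.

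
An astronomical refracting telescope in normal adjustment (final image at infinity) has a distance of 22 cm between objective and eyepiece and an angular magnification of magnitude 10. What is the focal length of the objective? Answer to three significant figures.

20.0 cm

In normal adjustment the tube length equals f_obj + f_eye and |M| = f_obj/f_eye.
So f_obj = 10 f_eye and 10 f_eye + f_eye = 22 cm, giving f_eye = 22/11 = 2.000 cm and f_obj = 20.000 cm.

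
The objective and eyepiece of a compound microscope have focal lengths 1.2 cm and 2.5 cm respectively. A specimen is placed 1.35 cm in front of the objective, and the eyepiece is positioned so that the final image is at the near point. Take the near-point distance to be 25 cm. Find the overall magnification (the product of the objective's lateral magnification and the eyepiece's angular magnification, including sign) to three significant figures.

-88.0

Objective: 1/d_i = 1/f_obj - 1/d_o = 1/1.2 - 1/1.35 = 0.09259 cm^-1, so d_i = 10.800 cm.
m_obj = -d_i/d_o = -10.800/1.35 = -8.000.
Eyepiece angular magnification (image at near point): M_eye = 1 + D/f_e = 1 + 25/2.5 = 11.000.
Overall M = m_obj x M_eye = (-8.000)(11.000) = -88.00.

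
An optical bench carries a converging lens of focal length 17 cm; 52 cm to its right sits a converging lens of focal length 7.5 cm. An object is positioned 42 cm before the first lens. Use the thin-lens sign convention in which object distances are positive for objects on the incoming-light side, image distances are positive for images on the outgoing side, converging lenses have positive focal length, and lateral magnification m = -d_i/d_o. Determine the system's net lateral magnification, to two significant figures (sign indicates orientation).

0.32

First lens: d_i1 = 1/(1/17 - 1/42) = 28.560 cm.
m_1 = -(28.560)/42 = -0.6800.
Object distance for lens 2: d_o2 = 52 - 28.560 = 23.440 cm.
Second lens: d_i2 = 1/(1/7.5 - 1/(23.440)) = 11.029 cm.
m_2 = -(11.029)/(23.440) = -0.4705.
The system's lateral magnification is m_1 m_2 = (-0.6800)(-0.4705) = 0.3199.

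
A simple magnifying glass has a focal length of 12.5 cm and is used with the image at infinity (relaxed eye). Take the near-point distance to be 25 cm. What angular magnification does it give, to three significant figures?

M = D/f = 25/12.5 = 2.000.

2.00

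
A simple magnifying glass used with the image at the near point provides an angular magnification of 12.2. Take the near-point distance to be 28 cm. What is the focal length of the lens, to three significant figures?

For the image at the near point, M = 1 + D/f.
f = D/(M - 1) = 28/(12.2 - 1) = 2.500 cm.

2.50 cm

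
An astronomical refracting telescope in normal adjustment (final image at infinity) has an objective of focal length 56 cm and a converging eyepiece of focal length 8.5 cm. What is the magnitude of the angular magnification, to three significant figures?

|M| = f_obj/|f_eye| = 56/8.5 = 6.588.

6.59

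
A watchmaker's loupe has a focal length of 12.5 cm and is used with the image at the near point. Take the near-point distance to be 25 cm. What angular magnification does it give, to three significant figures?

M = 1 + D/f = 1 + 25/12.5 = 3.000.

3.00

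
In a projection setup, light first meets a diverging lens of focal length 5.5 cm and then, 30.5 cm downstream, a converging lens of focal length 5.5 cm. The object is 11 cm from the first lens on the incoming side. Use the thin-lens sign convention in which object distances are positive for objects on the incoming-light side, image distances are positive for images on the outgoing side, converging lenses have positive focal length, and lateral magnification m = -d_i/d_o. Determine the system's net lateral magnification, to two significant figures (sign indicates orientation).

First lens: d_i1 = 1/(1/(-5.5) - 1/11) = -3.667 cm.
m_1 = -(-3.667)/11 = 0.3333.
With d_i1 < 0 the first image is virtual and lies on the object side; the object distance for lens 2 is d_o2 = 30.5 - (-3.667) = 34.167 cm.
Second lens: d_i2 = 1/(1/5.5 - 1/(34.167)) = 6.555 cm.
m_2 = -(6.555)/(34.167) = -0.1919.
Total m = m_1 x m_2 = (0.3333)(-0.1919) = -0.0640.

-0.064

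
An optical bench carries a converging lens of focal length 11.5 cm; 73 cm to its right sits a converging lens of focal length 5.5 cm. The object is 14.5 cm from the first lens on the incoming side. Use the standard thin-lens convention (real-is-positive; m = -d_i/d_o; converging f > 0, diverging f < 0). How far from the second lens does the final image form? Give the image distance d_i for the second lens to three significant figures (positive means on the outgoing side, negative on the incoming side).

8.04 cm

Lens 1: 1/d_i1 = 1/f_1 - 1/d_o1 = 1/11.5 - 1/14.5 = 0.01799 cm^-1, so d_i1 = 55.583 cm.
Object distance for lens 2: d_o2 = 73 - 55.583 = 17.417 cm.
Lens 2: 1/d_i2 = 1/f_2 - 1/d_o2 = 1/5.5 - 1/(17.417) = 0.12440 cm^-1, so d_i2 = 8.038 cm.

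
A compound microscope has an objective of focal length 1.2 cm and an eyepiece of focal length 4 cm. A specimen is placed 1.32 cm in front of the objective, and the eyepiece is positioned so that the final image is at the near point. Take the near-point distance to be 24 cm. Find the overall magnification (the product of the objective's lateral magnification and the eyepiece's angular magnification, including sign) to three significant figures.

-70.0

Objective: 1/d_i = 1/f_obj - 1/d_o = 1/1.2 - 1/1.32 = 0.07576 cm^-1, so d_i = 13.200 cm.
m_obj = -d_i/d_o = -13.200/1.32 = -10.000.
Eyepiece angular magnification (image at near point): M_eye = 1 + D/f_e = 1 + 24/4 = 7.000.
Overall M = m_obj x M_eye = (-10.000)(7.000) = -70.00.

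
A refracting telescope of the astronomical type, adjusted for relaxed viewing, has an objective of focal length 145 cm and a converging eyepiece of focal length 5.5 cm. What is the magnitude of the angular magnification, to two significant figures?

26

|M| = f_obj/|f_eye| = 145/5.5 = 26.364.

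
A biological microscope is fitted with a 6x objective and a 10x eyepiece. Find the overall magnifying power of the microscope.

60

The overall magnification of a compound microscope is the product of the objective and eyepiece magnifications:
M = M_obj x M_eye = 6 x 10 = 60.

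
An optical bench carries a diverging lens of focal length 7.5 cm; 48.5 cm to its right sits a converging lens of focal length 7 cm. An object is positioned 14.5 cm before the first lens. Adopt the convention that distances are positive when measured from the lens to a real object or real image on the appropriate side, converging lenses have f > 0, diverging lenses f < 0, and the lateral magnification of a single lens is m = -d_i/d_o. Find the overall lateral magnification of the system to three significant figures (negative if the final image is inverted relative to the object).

First lens: d_i1 = 1/(1/(-7.5) - 1/14.5) = -4.943 cm.
m_1 = -(-4.943)/14.5 = 0.3409.
The intermediate image is virtual, 4.943 cm to the left of lens 1, so d_o2 = L - d_i1 = 48.5 - (-4.943) = 53.443 cm.
Second lens: d_i2 = 1/(1/7 - 1/(53.443)) = 8.055 cm.
m_2 = -(8.055)/(53.443) = -0.1507.
The system's lateral magnification is m_1 m_2 = (0.3409)(-0.1507) = -0.0514.

-0.0514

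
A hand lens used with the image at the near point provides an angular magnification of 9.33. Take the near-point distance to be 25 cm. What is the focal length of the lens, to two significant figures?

For the image at the near point, M = 1 + D/f.
f = D/(M - 1) = 25/(9.33 - 1) = 3.001 cm.

3.0 cm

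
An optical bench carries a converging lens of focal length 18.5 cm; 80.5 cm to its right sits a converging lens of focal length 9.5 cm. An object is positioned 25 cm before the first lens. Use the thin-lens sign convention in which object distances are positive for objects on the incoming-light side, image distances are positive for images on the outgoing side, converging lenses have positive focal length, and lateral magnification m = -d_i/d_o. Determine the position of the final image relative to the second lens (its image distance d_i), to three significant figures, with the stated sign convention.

-577 cm

First lens: d_i1 = 1/(1/18.5 - 1/25) = 71.154 cm.
The intermediate image is 71.154 cm to the right of lens 1, so d_o2 = L - d_i1 = 80.5 - 71.154 = 9.346 cm.
Second lens: d_i2 = 1/(1/9.5 - 1/(9.346)) = -577.125 cm.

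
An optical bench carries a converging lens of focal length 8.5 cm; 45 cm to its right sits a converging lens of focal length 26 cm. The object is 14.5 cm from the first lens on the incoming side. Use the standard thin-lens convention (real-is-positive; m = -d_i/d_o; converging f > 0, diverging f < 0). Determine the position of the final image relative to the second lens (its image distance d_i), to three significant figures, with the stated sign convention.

Lens 1: 1/d_i1 = 1/f_1 - 1/d_o1 = 1/8.5 - 1/14.5 = 0.04868 cm^-1, so d_i1 = 20.542 cm.
Object distance for lens 2: d_o2 = 45 - 20.542 = 24.458 cm.
Lens 2: 1/d_i2 = 1/f_2 - 1/d_o2 = 1/26 - 1/(24.458) = -0.00242 cm^-1, so d_i2 = -412.486 cm.

-412 cm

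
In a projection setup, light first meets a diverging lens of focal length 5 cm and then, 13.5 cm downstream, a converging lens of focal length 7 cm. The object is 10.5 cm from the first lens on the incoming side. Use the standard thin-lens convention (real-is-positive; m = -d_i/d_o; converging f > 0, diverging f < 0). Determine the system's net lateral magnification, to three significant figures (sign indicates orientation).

-0.228

Applying the thin-lens equation to the first lens, 1/(-5) = 1/10.5 + 1/d_i1, which gives d_i1 = -3.387 cm.
Its lateral magnification is m_1 = -d_i1/d_o1 = -(-3.387)/10.5 = 0.3226.
With d_i1 < 0 the first image is virtual and lies on the object side; the object distance for lens 2 is d_o2 = 13.5 - (-3.387) = 16.887 cm.
Applying the thin-lens equation again with f_2 = 7 cm and d_o2 = 16.887 cm gives d_i2 = 11.956 cm.
m_2 = -(11.956)/(16.887) = -0.7080.
Overall magnification: m = m_1 m_2 = -0.2284.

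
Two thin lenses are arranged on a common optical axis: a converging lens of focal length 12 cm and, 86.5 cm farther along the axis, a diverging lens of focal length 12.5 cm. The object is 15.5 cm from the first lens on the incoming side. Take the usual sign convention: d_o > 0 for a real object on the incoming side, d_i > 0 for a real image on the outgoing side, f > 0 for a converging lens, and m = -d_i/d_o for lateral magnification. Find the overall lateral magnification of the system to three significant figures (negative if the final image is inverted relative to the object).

First lens: d_i1 = 1/(1/12 - 1/15.5) = 53.143 cm.
m_1 = -(53.143)/15.5 = -3.4286.
The intermediate image is 53.143 cm to the right of lens 1, so d_o2 = L - d_i1 = 86.5 - 53.143 = 33.357 cm.
Second lens: d_i2 = 1/(1/(-12.5) - 1/(33.357)) = -9.093 cm.
m_2 = -(-9.093)/(33.357) = 0.2726.
Total m = m_1 x m_2 = (-3.4286)(0.2726) = -0.9346.

-0.935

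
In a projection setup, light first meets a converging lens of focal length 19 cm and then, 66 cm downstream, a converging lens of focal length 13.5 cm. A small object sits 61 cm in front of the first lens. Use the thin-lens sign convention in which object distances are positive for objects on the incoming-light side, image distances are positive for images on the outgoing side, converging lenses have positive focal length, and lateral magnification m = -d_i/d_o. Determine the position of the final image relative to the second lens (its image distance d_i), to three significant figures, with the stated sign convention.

20.8 cm

First lens: d_i1 = 1/(1/19 - 1/61) = 27.595 cm.
That image sits 38.405 cm in front of the second lens, so d_o2 = 38.405 cm.
Second lens: d_i2 = 1/(1/13.5 - 1/(38.405)) = 20.818 cm.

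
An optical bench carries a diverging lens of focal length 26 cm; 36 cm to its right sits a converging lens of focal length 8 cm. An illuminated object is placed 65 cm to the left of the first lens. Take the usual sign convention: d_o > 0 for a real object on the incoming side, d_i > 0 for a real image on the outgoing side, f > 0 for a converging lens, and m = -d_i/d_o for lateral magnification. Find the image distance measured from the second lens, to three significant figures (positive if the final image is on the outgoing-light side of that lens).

9.37 cm

Lens 1: 1/d_i1 = 1/f_1 - 1/d_o1 = 1/(-26) - 1/65 = -0.05385 cm^-1, so d_i1 = -18.571 cm.
The intermediate image is virtual, 18.571 cm to the left of lens 1, so d_o2 = L - d_i1 = 36 - (-18.571) = 54.571 cm.
Lens 2: 1/d_i2 = 1/f_2 - 1/d_o2 = 1/8 - 1/(54.571) = 0.10668 cm^-1, so d_i2 = 9.374 cm.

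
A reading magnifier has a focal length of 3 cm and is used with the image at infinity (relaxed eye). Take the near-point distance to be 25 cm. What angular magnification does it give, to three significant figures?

M = D/f = 25/3 = 8.333.

8.33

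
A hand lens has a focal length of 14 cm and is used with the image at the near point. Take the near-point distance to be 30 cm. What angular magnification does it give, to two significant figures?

M = 1 + D/f = 1 + 30/14 = 3.143.

3.1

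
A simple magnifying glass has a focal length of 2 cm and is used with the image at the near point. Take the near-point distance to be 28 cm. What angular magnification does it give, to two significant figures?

15

M = 1 + D/f = 1 + 28/2 = 15.000.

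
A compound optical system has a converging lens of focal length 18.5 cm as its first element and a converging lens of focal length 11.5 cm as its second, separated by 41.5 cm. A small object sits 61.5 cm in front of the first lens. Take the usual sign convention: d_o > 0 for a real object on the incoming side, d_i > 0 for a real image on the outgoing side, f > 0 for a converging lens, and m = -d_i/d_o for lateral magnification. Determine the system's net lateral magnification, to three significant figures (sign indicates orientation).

1.40

Applying the thin-lens equation to the first lens, 1/18.5 = 1/61.5 + 1/d_i1, which gives d_i1 = 26.459 cm.
Its lateral magnification is m_1 = -d_i1/d_o1 = -(26.459)/61.5 = -0.4302.
The intermediate image is 26.459 cm to the right of lens 1, so d_o2 = L - d_i1 = 41.5 - 26.459 = 15.041 cm.
Applying the thin-lens equation again with f_2 = 11.5 cm and d_o2 = 15.041 cm gives d_i2 = 48.851 cm.
m_2 = -(48.851)/(15.041) = -3.2479.
Total m = m_1 x m_2 = (-0.4302)(-3.2479) = 1.3974.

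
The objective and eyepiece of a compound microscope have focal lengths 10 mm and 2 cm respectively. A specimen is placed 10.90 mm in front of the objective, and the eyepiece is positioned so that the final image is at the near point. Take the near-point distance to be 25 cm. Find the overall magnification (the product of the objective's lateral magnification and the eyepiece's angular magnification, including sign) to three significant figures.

Convert to cm: f_obj = 10 mm = 1 cm; d_o = 10.90 mm = 1.09 cm.
Objective: 1/d_i = 1/f_obj - 1/d_o = 1/1 - 1/1.09 = 0.08257 cm^-1, so d_i = 12.111 cm.
m_obj = -d_i/d_o = -12.111/1.09 = -11.111.
Eyepiece angular magnification (image at near point): M_eye = 1 + D/f_e = 1 + 25/2 = 13.500.
Overall M = m_obj x M_eye = (-11.111)(13.500) = -150.00.

-150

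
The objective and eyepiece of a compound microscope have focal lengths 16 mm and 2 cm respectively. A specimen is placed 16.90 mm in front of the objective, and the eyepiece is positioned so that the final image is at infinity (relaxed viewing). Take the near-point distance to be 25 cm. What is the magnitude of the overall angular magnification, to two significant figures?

220

Convert to cm: f_obj = 16 mm = 1.6 cm; d_o = 16.90 mm = 1.69 cm.
Objective: 1/d_i = 1/f_obj - 1/d_o = 1/1.6 - 1/1.69 = 0.03328 cm^-1, so d_i = 30.044 cm.
m_obj = -d_i/d_o = -30.044/1.69 = -17.778.
Eyepiece angular magnification (image at infinity): M_eye = D/f_e = 25/2 = 12.500.
Overall M = m_obj x M_eye = (-17.778)(12.500) = -222.22.
|M| = 222.22.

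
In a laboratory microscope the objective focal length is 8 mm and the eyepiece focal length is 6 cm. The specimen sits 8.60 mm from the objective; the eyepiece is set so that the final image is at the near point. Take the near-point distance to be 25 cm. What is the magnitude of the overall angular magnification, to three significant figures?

Convert to cm: f_obj = 8 mm = 0.8 cm; d_o = 8.60 mm = 0.86 cm.
Objective: 1/d_i = 1/f_obj - 1/d_o = 1/0.8 - 1/0.86 = 0.08721 cm^-1, so d_i = 11.467 cm.
m_obj = -d_i/d_o = -11.467/0.86 = -13.333.
Eyepiece angular magnification (image at near point): M_eye = 1 + D/f_e = 1 + 25/6 = 5.167.
Overall M = m_obj x M_eye = (-13.333)(5.167) = -68.89.
|M| = 68.89.

68.9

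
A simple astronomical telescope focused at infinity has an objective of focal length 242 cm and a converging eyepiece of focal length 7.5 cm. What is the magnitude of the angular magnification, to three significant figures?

32.3

|M| = f_obj/|f_eye| = 242/7.5 = 32.267.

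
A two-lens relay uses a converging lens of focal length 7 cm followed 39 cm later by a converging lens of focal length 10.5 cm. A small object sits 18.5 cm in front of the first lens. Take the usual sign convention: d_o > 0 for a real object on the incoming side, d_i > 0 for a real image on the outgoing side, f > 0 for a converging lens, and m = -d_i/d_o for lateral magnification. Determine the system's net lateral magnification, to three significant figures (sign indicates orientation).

Lens 1: 1/d_i1 = 1/f_1 - 1/d_o1 = 1/7 - 1/18.5 = 0.08880 cm^-1, so d_i1 = 11.261 cm.
m_1 = -(11.261)/18.5 = -0.6087.
Object distance for lens 2: d_o2 = 39 - 11.261 = 27.739 cm.
Lens 2: 1/d_i2 = 1/f_2 - 1/d_o2 = 1/10.5 - 1/(27.739) = 0.05919 cm^-1, so d_i2 = 16.895 cm.
m_2 = -(16.895)/(27.739) = -0.6091.
Total m = m_1 x m_2 = (-0.6087)(-0.6091) = 0.3707.

0.371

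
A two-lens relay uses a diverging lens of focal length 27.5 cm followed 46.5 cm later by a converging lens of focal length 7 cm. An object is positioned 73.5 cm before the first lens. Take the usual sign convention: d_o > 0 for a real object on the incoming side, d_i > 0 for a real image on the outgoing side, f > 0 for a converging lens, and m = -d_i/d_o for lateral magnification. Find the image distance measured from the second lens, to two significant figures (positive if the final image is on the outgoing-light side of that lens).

Applying the thin-lens equation to the first lens, 1/(-27.5) = 1/73.5 + 1/d_i1, which gives d_i1 = -20.012 cm.
The intermediate image is virtual, 20.012 cm to the left of lens 1, so d_o2 = L - d_i1 = 46.5 - (-20.012) = 66.512 cm.
Applying the thin-lens equation again with f_2 = 7 cm and d_o2 = 66.512 cm gives d_i2 = 7.823 cm.

7.8 cm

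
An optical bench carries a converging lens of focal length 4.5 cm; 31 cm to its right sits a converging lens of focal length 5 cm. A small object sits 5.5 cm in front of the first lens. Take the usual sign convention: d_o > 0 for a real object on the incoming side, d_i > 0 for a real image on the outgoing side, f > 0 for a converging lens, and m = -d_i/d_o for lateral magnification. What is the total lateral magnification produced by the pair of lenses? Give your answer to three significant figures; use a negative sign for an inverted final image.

First lens: d_i1 = 1/(1/4.5 - 1/5.5) = 24.750 cm.
m_1 = -(24.750)/5.5 = -4.5000.
The intermediate image is 24.750 cm to the right of lens 1, so d_o2 = L - d_i1 = 31 - 24.750 = 6.250 cm.
Second lens: d_i2 = 1/(1/5 - 1/(6.250)) = 25.000 cm.
m_2 = -(25.000)/(6.250) = -4.0000.
Overall magnification: m = m_1 m_2 = 18.0000.

18.0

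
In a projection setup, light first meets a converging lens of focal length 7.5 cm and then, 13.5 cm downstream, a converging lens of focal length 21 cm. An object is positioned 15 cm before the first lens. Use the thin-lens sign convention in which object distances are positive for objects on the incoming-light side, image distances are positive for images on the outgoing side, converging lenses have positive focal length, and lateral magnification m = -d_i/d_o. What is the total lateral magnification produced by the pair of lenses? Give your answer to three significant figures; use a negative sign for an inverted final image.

Applying the thin-lens equation to the first lens, 1/7.5 = 1/15 + 1/d_i1, which gives d_i1 = 15.000 cm.
Its lateral magnification is m_1 = -d_i1/d_o1 = -(15.000)/15 = -1.0000.
This image would form 15.000 cm past lens 1, i.e. 1.500 cm beyond lens 2, so it is a virtual object for lens 2: d_o2 = 13.5 - 15.000 = -1.500 cm.
Applying the thin-lens equation again with f_2 = 21 cm and d_o2 = -1.500 cm gives d_i2 = 1.400 cm.
m_2 = -(1.400)/(-1.500) = 0.9333.
The system's lateral magnification is m_1 m_2 = (-1.0000)(0.9333) = -0.9333.

-0.933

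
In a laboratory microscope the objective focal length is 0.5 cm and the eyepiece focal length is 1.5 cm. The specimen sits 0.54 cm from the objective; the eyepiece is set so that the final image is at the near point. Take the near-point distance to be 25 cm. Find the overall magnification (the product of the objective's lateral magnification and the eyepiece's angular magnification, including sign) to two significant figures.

Objective: 1/d_i = 1/f_obj - 1/d_o = 1/0.5 - 1/0.54 = 0.14815 cm^-1, so d_i = 6.750 cm.
m_obj = -d_i/d_o = -6.750/0.54 = -12.500.
Eyepiece angular magnification (image at near point): M_eye = 1 + D/f_e = 1 + 25/1.5 = 17.667.
Overall M = m_obj x M_eye = (-12.500)(17.667) = -220.83.

-220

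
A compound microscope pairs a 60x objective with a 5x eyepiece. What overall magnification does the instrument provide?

The overall magnification of a compound microscope is the product of the objective and eyepiece magnifications:
M = M_obj x M_eye = 60 x 5 = 300.

300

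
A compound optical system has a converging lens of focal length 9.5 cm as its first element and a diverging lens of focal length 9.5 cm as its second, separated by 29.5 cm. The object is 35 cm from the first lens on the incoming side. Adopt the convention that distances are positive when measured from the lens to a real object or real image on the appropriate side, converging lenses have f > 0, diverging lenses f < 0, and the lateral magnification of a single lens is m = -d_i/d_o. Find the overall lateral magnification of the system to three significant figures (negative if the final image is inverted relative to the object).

-0.136

Applying the thin-lens equation to the first lens, 1/9.5 = 1/35 + 1/d_i1, which gives d_i1 = 13.039 cm.
Its lateral magnification is m_1 = -d_i1/d_o1 = -(13.039)/35 = -0.3725.
That image sits 16.461 cm in front of the second lens, so d_o2 = 16.461 cm.
Applying the thin-lens equation again with f_2 = -9.5 cm and d_o2 = 16.461 cm gives d_i2 = -6.024 cm.
m_2 = -(-6.024)/(16.461) = 0.3659.
The system's lateral magnification is m_1 m_2 = (-0.3725)(0.3659) = -0.1363.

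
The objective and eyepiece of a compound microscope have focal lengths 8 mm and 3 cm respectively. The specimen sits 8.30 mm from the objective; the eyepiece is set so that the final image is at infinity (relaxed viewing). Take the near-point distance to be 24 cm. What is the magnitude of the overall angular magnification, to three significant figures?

213

Convert to cm: f_obj = 8 mm = 0.8 cm; d_o = 8.30 mm = 0.83 cm.
Objective: 1/d_i = 1/f_obj - 1/d_o = 1/0.8 - 1/0.83 = 0.04518 cm^-1, so d_i = 22.133 cm.
m_obj = -d_i/d_o = -22.133/0.83 = -26.667.
Eyepiece angular magnification (image at infinity): M_eye = D/f_e = 24/3 = 8.000.
Overall M = m_obj x M_eye = (-26.667)(8.000) = -213.33.
|M| = 213.33.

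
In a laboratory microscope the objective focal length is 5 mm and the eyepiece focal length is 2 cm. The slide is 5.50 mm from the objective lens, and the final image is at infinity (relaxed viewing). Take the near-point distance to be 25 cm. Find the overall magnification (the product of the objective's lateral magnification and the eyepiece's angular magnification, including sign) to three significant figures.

Convert to cm: f_obj = 5 mm = 0.5 cm; d_o = 5.50 mm = 0.55 cm.
Objective: 1/d_i = 1/f_obj - 1/d_o = 1/0.5 - 1/0.55 = 0.18182 cm^-1, so d_i = 5.500 cm.
m_obj = -d_i/d_o = -5.500/0.55 = -10.000.
Eyepiece angular magnification (image at infinity): M_eye = D/f_e = 25/2 = 12.500.
Overall M = m_obj x M_eye = (-10.000)(12.500) = -125.00.

-125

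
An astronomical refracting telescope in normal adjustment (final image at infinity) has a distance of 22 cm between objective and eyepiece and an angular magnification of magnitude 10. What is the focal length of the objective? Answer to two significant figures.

20 cm

In normal adjustment the tube length equals f_obj + f_eye and |M| = f_obj/f_eye.
So f_obj = 10 f_eye and 10 f_eye + f_eye = 22 cm, giving f_eye = 22/11 = 2.000 cm and f_obj = 20.000 cm.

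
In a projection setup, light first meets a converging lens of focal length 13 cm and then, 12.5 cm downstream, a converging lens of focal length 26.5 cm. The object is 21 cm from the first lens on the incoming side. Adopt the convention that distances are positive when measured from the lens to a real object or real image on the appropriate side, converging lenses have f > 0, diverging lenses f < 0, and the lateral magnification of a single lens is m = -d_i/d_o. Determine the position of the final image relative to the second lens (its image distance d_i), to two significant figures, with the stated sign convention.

Applying the thin-lens equation to the first lens, 1/13 = 1/21 + 1/d_i1, which gives d_i1 = 34.125 cm.
Since 34.125 cm > 12.5 cm, the first image lies past the second lens and serves as a virtual object: d_o2 = L - d_i1 = -21.625 cm.
Applying the thin-lens equation again with f_2 = 26.5 cm and d_o2 = -21.625 cm gives d_i2 = 11.908 cm.

12 cm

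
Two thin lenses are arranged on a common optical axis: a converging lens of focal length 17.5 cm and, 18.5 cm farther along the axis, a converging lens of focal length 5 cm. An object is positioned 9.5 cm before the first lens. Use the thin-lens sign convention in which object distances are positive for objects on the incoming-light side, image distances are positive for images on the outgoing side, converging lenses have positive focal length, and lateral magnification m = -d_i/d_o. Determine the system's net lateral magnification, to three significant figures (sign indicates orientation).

-0.319

Applying the thin-lens equation to the first lens, 1/17.5 = 1/9.5 + 1/d_i1, which gives d_i1 = -20.781 cm.
Its lateral magnification is m_1 = -d_i1/d_o1 = -(-20.781)/9.5 = 2.1875.
The intermediate image is virtual, 20.781 cm to the left of lens 1, so d_o2 = L - d_i1 = 18.5 - (-20.781) = 39.281 cm.
Applying the thin-lens equation again with f_2 = 5 cm and d_o2 = 39.281 cm gives d_i2 = 5.729 cm.
m_2 = -(5.729)/(39.281) = -0.1459.
The system's lateral magnification is m_1 m_2 = (2.1875)(-0.1459) = -0.3191.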